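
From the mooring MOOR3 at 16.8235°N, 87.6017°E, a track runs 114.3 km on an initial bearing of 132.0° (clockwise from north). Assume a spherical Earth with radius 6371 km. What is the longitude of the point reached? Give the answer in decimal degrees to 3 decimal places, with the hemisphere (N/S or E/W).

88.397°E

δ = d/R = 114.3/6371 = 0.017941 rad
φ₂ = arcsin(sin φ₁ cos δ + cos φ₁ sin δ cos θ)
   = arcsin(0.28942·0.99984 + 0.95720·0.01794·-0.66913) = 16.13417°
λ₂ = λ₁ + atan2(sin θ sin δ cos φ₁, cos δ − sin φ₁ sin φ₂) = 88.39690°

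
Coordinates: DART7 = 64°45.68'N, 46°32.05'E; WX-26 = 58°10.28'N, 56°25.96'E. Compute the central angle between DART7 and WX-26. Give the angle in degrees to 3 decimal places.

8.091°

DART7: φ = +64.76133°, λ = +46.53417°
WX-26: φ = +58.17133°, λ = +56.43267°
Δφ = -6.5900°,  Δλ = 9.8985°
a = sin²(Δφ/2) + cos φ₁ cos φ₂ sin²(Δλ/2) = 0.004977
c = 2·arcsin(√a) = 0.141218 rad = 8.0912°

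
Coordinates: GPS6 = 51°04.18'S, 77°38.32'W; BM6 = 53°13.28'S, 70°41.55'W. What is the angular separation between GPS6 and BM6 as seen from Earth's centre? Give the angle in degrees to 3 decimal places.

4.772°

GPS6: φ = -51.06967°, λ = -77.63867°
BM6: φ = -53.22133°, λ = -70.69250°
Δφ = -2.1517°,  Δλ = 6.9462°
a = sin²(Δφ/2) + cos φ₁ cos φ₂ sin²(Δλ/2) = 0.001733
c = 2·arcsin(√a) = 0.083288 rad = 4.7721°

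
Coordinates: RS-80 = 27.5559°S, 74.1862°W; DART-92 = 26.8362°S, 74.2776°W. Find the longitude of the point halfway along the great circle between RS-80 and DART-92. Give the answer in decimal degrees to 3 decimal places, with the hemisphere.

Bx = cos φ₂ cos Δλ = 0.892300,  By = cos φ₂ sin Δλ = -0.001423
φₘ = atan2(sin φ₁ + sin φ₂, √((cos φ₁ + Bx)² + By²)) = -27.19606°
λₘ = λ₁ + atan2(By, cos φ₁ + Bx) = -74.23205°

74.232°W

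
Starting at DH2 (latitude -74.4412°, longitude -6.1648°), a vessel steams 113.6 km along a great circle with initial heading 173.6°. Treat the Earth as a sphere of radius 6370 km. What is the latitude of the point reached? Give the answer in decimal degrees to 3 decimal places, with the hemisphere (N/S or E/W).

δ = d/R = 113.6/6370 = 0.017834 rad
φ₂ = arcsin(sin φ₁ cos δ + cos φ₁ sin δ cos θ)
   = arcsin(-0.96336·0.99984 + 0.26823·0.01783·-0.99377) = -75.45619°
λ₂ = λ₁ + atan2(sin θ sin δ cos φ₁, cos δ − sin φ₁ sin φ₂) = -5.71126°

75.456°S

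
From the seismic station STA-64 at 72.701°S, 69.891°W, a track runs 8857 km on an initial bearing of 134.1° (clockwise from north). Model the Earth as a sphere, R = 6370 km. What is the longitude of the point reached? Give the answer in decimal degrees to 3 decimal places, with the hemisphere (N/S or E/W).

δ = d/R = 8857/6370 = 1.390424 rad
φ₂ = arcsin(sin φ₁ cos δ + cos φ₁ sin δ cos θ)
   = arcsin(-0.95477·0.17940 + 0.29736·0.98378·-0.69591) = -22.01563°
λ₂ = λ₁ + atan2(sin θ sin δ cos φ₁, cos δ − sin φ₁ sin φ₂) = 60.46436°

60.464°E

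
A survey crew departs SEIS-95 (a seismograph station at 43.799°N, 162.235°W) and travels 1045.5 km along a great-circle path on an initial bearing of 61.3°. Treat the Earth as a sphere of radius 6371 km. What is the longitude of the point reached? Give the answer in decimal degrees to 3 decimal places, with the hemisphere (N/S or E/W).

149.945°W

δ = d/R = 1045.5/6371 = 0.164103 rad
φ₂ = arcsin(sin φ₁ cos δ + cos φ₁ sin δ cos θ)
   = arcsin(0.69213·0.98657 + 0.72177·0.16337·0.48022) = 47.68519°
λ₂ = λ₁ + atan2(sin θ sin δ cos φ₁, cos δ − sin φ₁ sin φ₂) = -149.94508°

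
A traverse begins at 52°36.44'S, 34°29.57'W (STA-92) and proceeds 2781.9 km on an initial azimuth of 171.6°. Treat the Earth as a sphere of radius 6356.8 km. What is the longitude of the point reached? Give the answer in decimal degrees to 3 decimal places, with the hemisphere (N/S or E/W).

18.567°W

STA-92: φ = -52.60733°, λ = -34.49283°
δ = d/R = 2781.9/6356.8 = 0.437626 rad
φ₂ = arcsin(sin φ₁ cos δ + cos φ₁ sin δ cos θ)
   = arcsin(-0.79449·0.90576 + 0.60727·0.42379·-0.98927) = -76.96074°
λ₂ = λ₁ + atan2(sin θ sin δ cos φ₁, cos δ − sin φ₁ sin φ₂) = -18.56689°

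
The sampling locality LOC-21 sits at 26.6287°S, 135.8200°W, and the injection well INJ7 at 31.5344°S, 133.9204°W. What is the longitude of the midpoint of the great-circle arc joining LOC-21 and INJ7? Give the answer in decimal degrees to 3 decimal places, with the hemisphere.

134.893°W

Bx = cos φ₂ cos Δλ = 0.851858,  By = cos φ₂ sin Δλ = 0.028253
φₘ = atan2(sin φ₁ + sin φ₂, √((cos φ₁ + Bx)² + By²)) = -29.08489°
λₘ = λ₁ + atan2(By, cos φ₁ + Bx) = -134.89283°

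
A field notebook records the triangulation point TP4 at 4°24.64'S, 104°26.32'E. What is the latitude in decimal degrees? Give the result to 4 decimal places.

4.4107°S

4° + 24.64′/60 = 4 + 0.41067 = 4.4107°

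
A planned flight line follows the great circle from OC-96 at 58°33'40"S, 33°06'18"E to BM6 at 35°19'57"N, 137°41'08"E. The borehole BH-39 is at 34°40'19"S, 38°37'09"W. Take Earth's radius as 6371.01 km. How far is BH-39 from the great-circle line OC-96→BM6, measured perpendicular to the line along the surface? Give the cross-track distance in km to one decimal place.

OC-96: φ = -58.56111°, λ = +33.10500°
BM6: φ = +35.33250°, λ = +137.68556°
BH-39: φ = -34.67194°, λ = -38.61917°
δ₁₃ = central angle OC-96→BH-39 = 0.902201 rad  (haversine)
θ₁₃ = bearing OC-96→BH-39 = 264.392°,  θ₁₂ = bearing OC-96→BM6 = 80.903°
dₓₜ = R·arcsin(sin δ₁₃ · sin(θ₁₃ − θ₁₂)) = 6371.01·arcsin(0.78469·sin(183.490°)) = -304.402 km
|dₓₜ| = 304.402 km

304.4 km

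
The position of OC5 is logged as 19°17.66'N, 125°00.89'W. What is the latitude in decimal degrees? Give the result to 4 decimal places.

19° + 17.66′/60 = 19 + 0.29433 = 19.2943°

19.2943°N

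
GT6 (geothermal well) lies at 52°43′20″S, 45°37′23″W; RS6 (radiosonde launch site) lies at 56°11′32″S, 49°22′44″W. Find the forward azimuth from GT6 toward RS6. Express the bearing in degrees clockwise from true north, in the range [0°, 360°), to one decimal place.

GT6: φ = -52.72222°, λ = -45.62306°
RS6: φ = -56.19222°, λ = -49.37889°
Δλ = -3.7558°
y = sin Δλ · cos φ₂ = -0.036447
x = cos φ₁ sin φ₂ − sin φ₁ cos φ₂ cos Δλ = -0.061477
θ = atan2(y, x) = -149.3378° → 210.6622° (mod 360°)

210.7°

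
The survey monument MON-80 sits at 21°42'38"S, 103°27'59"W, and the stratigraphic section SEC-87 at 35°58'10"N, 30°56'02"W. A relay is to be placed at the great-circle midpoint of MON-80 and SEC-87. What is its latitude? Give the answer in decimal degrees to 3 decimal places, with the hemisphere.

MON-80: φ = -21.71056°, λ = -103.46639°
SEC-87: φ = +35.96944°, λ = -30.93389°
Bx = cos φ₂ cos Δλ = 0.242932,  By = cos φ₂ sin Δλ = 0.772010
φₘ = atan2(sin φ₁ + sin φ₂, √((cos φ₁ + Bx)² + By²)) = 8.80700°
λₘ = λ₁ + atan2(By, cos φ₁ + Bx) = -70.09296°

8.807°N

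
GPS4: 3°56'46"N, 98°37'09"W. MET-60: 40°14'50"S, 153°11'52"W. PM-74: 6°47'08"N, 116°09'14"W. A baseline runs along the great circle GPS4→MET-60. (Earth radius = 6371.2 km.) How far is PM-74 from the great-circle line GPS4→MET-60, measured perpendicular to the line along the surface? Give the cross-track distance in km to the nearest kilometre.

GPS4: φ = +3.94611°, λ = -98.61917°
MET-60: φ = -40.24722°, λ = -153.19778°
PM-74: φ = +6.78556°, λ = -116.15389°
δ₁₃ = central angle GPS4→PM-74 = 0.308659 rad  (haversine)
θ₁₃ = bearing GPS4→PM-74 = 279.993°,  θ₁₂ = bearing GPS4→MET-60 = 222.660°
dₓₜ = R·arcsin(sin δ₁₃ · sin(θ₁₃ − θ₁₂)) = 6371.2·arcsin(0.30378·sin(57.333°)) = 1647.609 km
|dₓₜ| = 1647.609 km

1648 km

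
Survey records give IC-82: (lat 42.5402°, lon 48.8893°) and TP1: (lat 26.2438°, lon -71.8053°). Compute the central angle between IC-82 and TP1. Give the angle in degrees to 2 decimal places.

Δφ = -16.2964°,  Δλ = -120.6946°
a = sin²(Δφ/2) + cos φ₁ cos φ₂ sin²(Δλ/2) = 0.519186
c = 2·arcsin(√a) = 1.609177 rad = 92.1991°

92.20°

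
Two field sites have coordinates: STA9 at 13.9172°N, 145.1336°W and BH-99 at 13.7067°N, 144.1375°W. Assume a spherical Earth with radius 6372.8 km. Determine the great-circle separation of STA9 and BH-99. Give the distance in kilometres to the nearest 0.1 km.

Δφ = -0.2105°,  Δλ = 0.9961°
a = sin²(Δφ/2) + cos φ₁ cos φ₂ sin²(Δλ/2) = 0.000075
c = 2·arcsin(√a) = 0.017278 rad = 0.9899°
d = R·c = 6372.8 × 0.017278 = 110.1 km

110.1 km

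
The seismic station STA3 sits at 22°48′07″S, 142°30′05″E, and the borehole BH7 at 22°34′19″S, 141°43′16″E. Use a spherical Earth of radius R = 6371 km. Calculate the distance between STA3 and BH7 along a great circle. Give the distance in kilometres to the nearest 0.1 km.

STA3: φ = -22.80194°, λ = +142.50139°
BH7: φ = -22.57194°, λ = +141.72111°
Δφ = 0.2300°,  Δλ = -0.7803°
a = sin²(Δφ/2) + cos φ₁ cos φ₂ sin²(Δλ/2) = 0.000043
c = 2·arcsin(√a) = 0.013190 rad = 0.7558°
d = R·c = 6371 × 0.013190 = 84.0 km

84.0 km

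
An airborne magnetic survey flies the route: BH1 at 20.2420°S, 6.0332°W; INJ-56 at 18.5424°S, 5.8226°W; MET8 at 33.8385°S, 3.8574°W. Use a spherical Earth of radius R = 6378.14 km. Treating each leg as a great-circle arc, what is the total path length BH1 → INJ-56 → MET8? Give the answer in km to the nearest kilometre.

1904 km

BH1→INJ-56: c = 0.029866 rad, d = 190.49 km
INJ-56→MET8: c = 0.268717 rad, d = 1713.92 km
Total = 190.49 + 1713.92 = 1904.40 km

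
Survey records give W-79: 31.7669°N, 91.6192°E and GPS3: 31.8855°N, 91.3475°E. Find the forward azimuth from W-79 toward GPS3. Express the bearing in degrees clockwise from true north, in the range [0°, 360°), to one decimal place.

Δλ = -0.2717°
y = sin Δλ · cos φ₂ = -0.004026
x = cos φ₁ sin φ₂ − sin φ₁ cos φ₂ cos Δλ = 0.002075
θ = atan2(y, x) = -62.7365° → 297.2635° (mod 360°)

297.3°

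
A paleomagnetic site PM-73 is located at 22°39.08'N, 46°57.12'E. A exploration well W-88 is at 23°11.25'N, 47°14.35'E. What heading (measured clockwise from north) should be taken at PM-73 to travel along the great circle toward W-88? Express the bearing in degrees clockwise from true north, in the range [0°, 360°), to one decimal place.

PM-73: φ = +22.65133°, λ = +46.95200°
W-88: φ = +23.18750°, λ = +47.23917°
Δλ = 0.2872°
y = sin Δλ · cos φ₂ = 0.004607
x = cos φ₁ sin φ₂ − sin φ₁ cos φ₂ cos Δλ = 0.009362
θ = atan2(y, x) = 26.2018° → 26.2018° (mod 360°)

26.2°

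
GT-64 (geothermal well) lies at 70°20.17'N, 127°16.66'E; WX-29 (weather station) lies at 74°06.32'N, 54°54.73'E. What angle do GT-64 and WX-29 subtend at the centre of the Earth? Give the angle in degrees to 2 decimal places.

21.00°

GT-64: φ = +70.33617°, λ = +127.27767°
WX-29: φ = +74.10533°, λ = +54.91217°
Δφ = 3.7692°,  Δλ = -72.3655°
a = sin²(Δφ/2) + cos φ₁ cos φ₂ sin²(Δλ/2) = 0.033201
c = 2·arcsin(√a) = 0.366470 rad = 20.9972°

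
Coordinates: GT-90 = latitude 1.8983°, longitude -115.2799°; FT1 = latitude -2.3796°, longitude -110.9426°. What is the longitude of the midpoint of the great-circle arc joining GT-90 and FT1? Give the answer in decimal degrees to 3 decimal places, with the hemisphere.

113.112°W

Bx = cos φ₂ cos Δλ = 0.996276,  By = cos φ₂ sin Δλ = 0.075563
φₘ = atan2(sin φ₁ + sin φ₂, √((cos φ₁ + Bx)² + By²)) = -0.24082°
λₘ = λ₁ + atan2(By, cos φ₁ + Bx) = -113.11159°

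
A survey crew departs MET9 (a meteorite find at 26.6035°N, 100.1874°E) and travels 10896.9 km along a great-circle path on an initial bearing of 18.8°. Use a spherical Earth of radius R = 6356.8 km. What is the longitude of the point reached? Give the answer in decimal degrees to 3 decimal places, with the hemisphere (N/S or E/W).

δ = d/R = 10896.9/6356.8 = 1.714212 rad
φ₂ = arcsin(sin φ₁ cos δ + cos φ₁ sin δ cos θ)
   = arcsin(0.44781·-0.14292 + 0.89413·0.98973·0.94665) = 50.69017°
λ₂ = λ₁ + atan2(sin θ sin δ cos φ₁, cos δ − sin φ₁ sin φ₂) = -110.04266°

110.043°W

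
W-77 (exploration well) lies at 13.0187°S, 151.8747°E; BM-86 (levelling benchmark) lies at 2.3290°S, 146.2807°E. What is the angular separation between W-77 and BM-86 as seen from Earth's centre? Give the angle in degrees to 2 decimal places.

Δφ = 10.6897°,  Δλ = -5.5940°
a = sin²(Δφ/2) + cos φ₁ cos φ₂ sin²(Δλ/2) = 0.010995
c = 2·arcsin(√a) = 0.210100 rad = 12.0379°

12.04°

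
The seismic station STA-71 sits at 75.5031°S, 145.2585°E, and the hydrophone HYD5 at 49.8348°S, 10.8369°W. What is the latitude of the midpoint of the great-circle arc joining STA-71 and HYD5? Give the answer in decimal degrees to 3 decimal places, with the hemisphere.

Bx = cos φ₂ cos Δλ = -0.589667,  By = cos φ₂ sin Δλ = -0.261361
φₘ = atan2(sin φ₁ + sin φ₂, √((cos φ₁ + Bx)² + By²)) = -76.11215°
λₘ = λ₁ + atan2(By, cos φ₁ + Bx) = 2.86216°

76.112°S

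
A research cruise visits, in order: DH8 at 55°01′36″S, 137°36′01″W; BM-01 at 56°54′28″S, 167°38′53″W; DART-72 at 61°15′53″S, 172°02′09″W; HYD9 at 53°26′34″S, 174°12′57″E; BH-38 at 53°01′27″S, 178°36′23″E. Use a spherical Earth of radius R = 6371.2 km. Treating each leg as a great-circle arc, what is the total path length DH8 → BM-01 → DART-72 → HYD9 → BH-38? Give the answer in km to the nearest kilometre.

3901 km

DH8: φ = -55.02667°, λ = -137.60028°
BM-01: φ = -56.90778°, λ = -167.64806°
DART-72: φ = -61.26472°, λ = -172.03583°
HYD9: φ = -53.44278°, λ = +174.21583°
BH-38: φ = -53.02417°, λ = +178.60639°
DH8→BM-01: c = 0.292929 rad, d = 1866.31 km
BM-01→DART-72: c = 0.085574 rad, d = 545.21 km
DART-72→HYD9: c = 0.187403 rad, d = 1193.98 km
HYD9→BH-38: c = 0.046438 rad, d = 295.86 km
Total = 1866.31 + 545.21 + 1193.98 + 295.86 = 3901.36 km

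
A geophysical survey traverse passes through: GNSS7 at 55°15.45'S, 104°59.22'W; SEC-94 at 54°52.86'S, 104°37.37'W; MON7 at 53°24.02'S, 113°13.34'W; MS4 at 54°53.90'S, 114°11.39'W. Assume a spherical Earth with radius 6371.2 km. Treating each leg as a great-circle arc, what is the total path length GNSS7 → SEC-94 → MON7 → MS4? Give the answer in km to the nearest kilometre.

GNSS7: φ = -55.25750°, λ = -104.98700°
SEC-94: φ = -54.88100°, λ = -104.62283°
MON7: φ = -53.40033°, λ = -113.22233°
MS4: φ = -54.89833°, λ = -114.18983°
GNSS7→SEC-94: c = 0.007512 rad, d = 47.86 km
SEC-94→MON7: c = 0.091573 rad, d = 583.43 km
MON7→MS4: c = 0.027952 rad, d = 178.09 km
Total = 47.86 + 583.43 + 178.09 = 809.38 km

809 km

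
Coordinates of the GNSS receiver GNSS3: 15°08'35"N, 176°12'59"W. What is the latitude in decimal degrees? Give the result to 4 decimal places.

15° + 8′/60 + 35″/3600 = 15 + 0.13333 + 0.00972 = 15.1431°

15.1431°N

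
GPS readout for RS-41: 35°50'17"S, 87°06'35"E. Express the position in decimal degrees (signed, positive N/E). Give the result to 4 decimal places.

-35.8381°, +87.1097°

lat: 35.8381° S → -35.8381°
lon: 87.1097° E → +87.1097°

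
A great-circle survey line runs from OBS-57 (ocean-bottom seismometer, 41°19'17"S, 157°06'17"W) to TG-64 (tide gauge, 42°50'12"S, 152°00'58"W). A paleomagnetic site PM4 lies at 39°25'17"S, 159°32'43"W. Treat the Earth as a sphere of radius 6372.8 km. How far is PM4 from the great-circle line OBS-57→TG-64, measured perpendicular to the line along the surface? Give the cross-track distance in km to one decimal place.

107.2 km

OBS-57: φ = -41.32139°, λ = -157.10472°
TG-64: φ = -42.83667°, λ = -152.01611°
PM4: φ = -39.42139°, λ = -159.54528°
δ₁₃ = central angle OBS-57→PM4 = 0.046394 rad  (haversine)
θ₁₃ = bearing OBS-57→PM4 = 314.823°,  θ₁₂ = bearing OBS-57→TG-64 = 113.553°
dₓₜ = R·arcsin(sin δ₁₃ · sin(θ₁₃ − θ₁₂)) = 6372.8·arcsin(0.04638·sin(201.270°)) = -107.223 km
|dₓₜ| = 107.223 km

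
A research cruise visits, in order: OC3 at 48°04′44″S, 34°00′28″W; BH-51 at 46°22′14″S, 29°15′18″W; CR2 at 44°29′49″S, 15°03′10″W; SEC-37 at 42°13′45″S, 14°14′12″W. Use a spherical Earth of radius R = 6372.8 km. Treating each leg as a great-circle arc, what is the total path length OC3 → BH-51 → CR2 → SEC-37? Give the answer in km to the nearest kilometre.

1793 km

OC3: φ = -48.07889°, λ = -34.00778°
BH-51: φ = -46.37056°, λ = -29.25500°
CR2: φ = -44.49694°, λ = -15.05278°
SEC-37: φ = -42.22917°, λ = -14.23667°
OC3→BH-51: c = 0.063722 rad, d = 406.09 km
BH-51→CR2: c = 0.176736 rad, d = 1126.30 km
CR2→SEC-37: c = 0.040912 rad, d = 260.72 km
Total = 406.09 + 1126.30 + 260.72 = 1793.11 km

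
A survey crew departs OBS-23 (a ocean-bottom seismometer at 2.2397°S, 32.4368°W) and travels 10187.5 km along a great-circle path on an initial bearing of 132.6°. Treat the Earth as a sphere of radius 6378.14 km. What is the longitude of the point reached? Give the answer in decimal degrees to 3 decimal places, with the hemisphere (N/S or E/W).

61.673°E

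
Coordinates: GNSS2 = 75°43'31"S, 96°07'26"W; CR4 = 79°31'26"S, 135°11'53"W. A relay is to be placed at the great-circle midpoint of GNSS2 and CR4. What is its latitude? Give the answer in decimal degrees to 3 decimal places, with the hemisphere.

78.301°S

GNSS2: φ = -75.72528°, λ = -96.12389°
CR4: φ = -79.52389°, λ = -135.19806°
Bx = cos φ₂ cos Δλ = 0.141157,  By = cos φ₂ sin Δλ = -0.114609
φₘ = atan2(sin φ₁ + sin φ₂, √((cos φ₁ + Bx)² + By²)) = -78.30061°
λₘ = λ₁ + atan2(By, cos φ₁ + Bx) = -112.59114°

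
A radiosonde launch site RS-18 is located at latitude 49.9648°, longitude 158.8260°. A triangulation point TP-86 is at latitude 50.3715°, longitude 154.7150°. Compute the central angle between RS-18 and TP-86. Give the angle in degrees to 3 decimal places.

Δφ = 0.4067°,  Δλ = -4.1110°
a = sin²(Δφ/2) + cos φ₁ cos φ₂ sin²(Δλ/2) = 0.000540
c = 2·arcsin(√a) = 0.046497 rad = 2.6641°

2.664°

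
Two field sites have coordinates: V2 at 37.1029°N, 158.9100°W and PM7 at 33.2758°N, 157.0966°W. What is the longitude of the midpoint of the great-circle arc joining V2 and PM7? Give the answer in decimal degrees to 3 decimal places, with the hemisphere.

157.982°W

Bx = cos φ₂ cos Δλ = 0.835620,  By = cos φ₂ sin Δλ = 0.026456
φₘ = atan2(sin φ₁ + sin φ₂, √((cos φ₁ + Bx)² + By²)) = 35.19273°
λₘ = λ₁ + atan2(By, cos φ₁ + Bx) = -157.98194°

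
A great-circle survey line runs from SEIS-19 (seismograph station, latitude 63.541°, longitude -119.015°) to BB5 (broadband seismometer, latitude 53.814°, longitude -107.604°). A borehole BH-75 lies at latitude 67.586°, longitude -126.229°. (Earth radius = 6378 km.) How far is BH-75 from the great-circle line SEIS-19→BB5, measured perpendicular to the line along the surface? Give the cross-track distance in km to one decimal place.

δ₁₃ = central angle SEIS-19→BH-75 = 0.087617 rad  (haversine)
θ₁₃ = bearing SEIS-19→BH-75 = 326.826°,  θ₁₂ = bearing SEIS-19→BB5 = 143.612°
dₓₜ = R·arcsin(sin δ₁₃ · sin(θ₁₃ − θ₁₂)) = 6378·arcsin(0.08750·sin(183.214°)) = -31.288 km
|dₓₜ| = 31.288 km

31.3 km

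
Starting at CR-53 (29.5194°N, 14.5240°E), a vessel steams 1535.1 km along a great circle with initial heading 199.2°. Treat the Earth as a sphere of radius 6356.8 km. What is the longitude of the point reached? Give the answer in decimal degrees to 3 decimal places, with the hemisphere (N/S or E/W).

9.822°E

δ = d/R = 1535.1/6356.8 = 0.241489 rad
φ₂ = arcsin(sin φ₁ cos δ + cos φ₁ sin δ cos θ)
   = arcsin(0.49272·0.97098 + 0.87019·0.23915·-0.94438) = 16.37313°
λ₂ = λ₁ + atan2(sin θ sin δ cos φ₁, cos δ − sin φ₁ sin φ₂) = 9.82205°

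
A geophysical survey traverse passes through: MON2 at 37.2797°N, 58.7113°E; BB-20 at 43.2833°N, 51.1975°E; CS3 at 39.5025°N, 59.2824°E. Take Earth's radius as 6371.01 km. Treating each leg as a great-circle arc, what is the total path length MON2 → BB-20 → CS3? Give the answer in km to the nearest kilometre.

MON2→BB-20: c = 0.144753 rad, d = 922.22 km
BB-20→CS3: c = 0.124654 rad, d = 794.17 km
Total = 922.22 + 794.17 = 1716.39 km

1716 km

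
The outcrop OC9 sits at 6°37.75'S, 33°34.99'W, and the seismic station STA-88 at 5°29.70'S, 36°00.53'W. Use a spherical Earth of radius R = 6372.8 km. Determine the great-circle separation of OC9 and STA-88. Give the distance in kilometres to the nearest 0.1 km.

296.5 km

OC9: φ = -6.62917°, λ = -33.58317°
STA-88: φ = -5.49500°, λ = -36.00883°
Δφ = 1.1342°,  Δλ = -2.4257°
a = sin²(Δφ/2) + cos φ₁ cos φ₂ sin²(Δλ/2) = 0.000541
c = 2·arcsin(√a) = 0.046520 rad = 2.6654°
d = R·c = 6372.8 × 0.046520 = 296.5 km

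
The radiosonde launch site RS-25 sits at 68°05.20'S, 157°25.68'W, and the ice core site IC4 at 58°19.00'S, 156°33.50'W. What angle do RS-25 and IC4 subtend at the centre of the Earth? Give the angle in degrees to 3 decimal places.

9.778°

RS-25: φ = -68.08667°, λ = -157.42800°
IC4: φ = -58.31667°, λ = -156.55833°
Δφ = 9.7700°,  Δλ = 0.8697°
a = sin²(Δφ/2) + cos φ₁ cos φ₂ sin²(Δλ/2) = 0.007263
c = 2·arcsin(√a) = 0.170652 rad = 9.7776°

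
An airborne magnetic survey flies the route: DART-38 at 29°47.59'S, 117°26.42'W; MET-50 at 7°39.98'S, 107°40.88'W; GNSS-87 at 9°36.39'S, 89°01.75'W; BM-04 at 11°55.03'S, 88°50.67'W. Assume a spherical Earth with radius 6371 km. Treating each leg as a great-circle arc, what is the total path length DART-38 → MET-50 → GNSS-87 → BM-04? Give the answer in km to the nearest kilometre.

4982 km

DART-38: φ = -29.79317°, λ = -117.44033°
MET-50: φ = -7.66633°, λ = -107.68133°
GNSS-87: φ = -9.60650°, λ = -89.02917°
BM-04: φ = -11.91717°, λ = -88.84450°
DART-38→MET-50: c = 0.417990 rad, d = 2663.01 km
MET-50→GNSS-87: c = 0.323578 rad, d = 2061.52 km
GNSS-87→BM-04: c = 0.040453 rad, d = 257.72 km
Total = 2663.01 + 2061.52 + 257.72 = 4982.26 km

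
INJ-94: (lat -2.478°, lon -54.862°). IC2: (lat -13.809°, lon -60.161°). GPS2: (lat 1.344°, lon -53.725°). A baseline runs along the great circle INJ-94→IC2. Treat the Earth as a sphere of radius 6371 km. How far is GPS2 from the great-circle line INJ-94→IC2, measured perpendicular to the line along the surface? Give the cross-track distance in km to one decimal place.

δ₁₃ = central angle INJ-94→GPS2 = 0.069594 rad  (haversine)
θ₁₃ = bearing INJ-94→GPS2 = 16.575°,  θ₁₂ = bearing INJ-94→IC2 = 204.515°
dₓₜ = R·arcsin(sin δ₁₃ · sin(θ₁₃ − θ₁₂)) = 6371·arcsin(0.06954·sin(-187.940°)) = 61.197 km
|dₓₜ| = 61.197 km

61.2 km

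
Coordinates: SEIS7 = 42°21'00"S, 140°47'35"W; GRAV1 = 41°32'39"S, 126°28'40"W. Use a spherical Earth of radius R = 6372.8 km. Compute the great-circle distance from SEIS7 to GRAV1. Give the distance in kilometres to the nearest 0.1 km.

SEIS7: φ = -42.35000°, λ = -140.79306°
GRAV1: φ = -41.54417°, λ = -126.47778°
Δφ = 0.8058°,  Δλ = 14.3153°
a = sin²(Δφ/2) + cos φ₁ cos φ₂ sin²(Δλ/2) = 0.008637
c = 2·arcsin(√a) = 0.186138 rad = 10.6649°
d = R·c = 6372.8 × 0.186138 = 1186.2 km

1186.2 km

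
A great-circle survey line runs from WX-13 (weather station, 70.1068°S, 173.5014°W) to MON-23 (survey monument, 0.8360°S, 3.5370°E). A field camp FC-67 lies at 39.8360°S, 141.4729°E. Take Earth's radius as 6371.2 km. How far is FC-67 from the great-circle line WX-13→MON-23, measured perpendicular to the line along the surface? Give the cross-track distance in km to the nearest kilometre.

3532 km

δ₁₃ = central angle WX-13→FC-67 = 0.664799 rad  (haversine)
θ₁₃ = bearing WX-13→FC-67 = 298.290°,  θ₁₂ = bearing WX-13→MON-23 = 176.867°
dₓₜ = R·arcsin(sin δ₁₃ · sin(θ₁₃ − θ₁₂)) = 6371.2·arcsin(0.61690·sin(121.423°)) = 3532.156 km
|dₓₜ| = 3532.156 km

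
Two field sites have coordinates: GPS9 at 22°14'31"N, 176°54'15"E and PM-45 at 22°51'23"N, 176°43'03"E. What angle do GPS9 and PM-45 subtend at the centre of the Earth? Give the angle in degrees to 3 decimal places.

0.638°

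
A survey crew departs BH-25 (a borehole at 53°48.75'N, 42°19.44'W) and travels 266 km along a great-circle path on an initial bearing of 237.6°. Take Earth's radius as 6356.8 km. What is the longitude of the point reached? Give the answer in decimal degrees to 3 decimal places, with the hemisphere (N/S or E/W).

45.649°W

BH-25: φ = +53.81250°, λ = -42.32400°
δ = d/R = 266/6356.8 = 0.041845 rad
φ₂ = arcsin(sin φ₁ cos δ + cos φ₁ sin δ cos θ)
   = arcsin(0.80709·0.99912 + 0.59043·0.04183·-0.53583) = 52.48069°
λ₂ = λ₁ + atan2(sin θ sin δ cos φ₁, cos δ − sin φ₁ sin φ₂) = -45.64873°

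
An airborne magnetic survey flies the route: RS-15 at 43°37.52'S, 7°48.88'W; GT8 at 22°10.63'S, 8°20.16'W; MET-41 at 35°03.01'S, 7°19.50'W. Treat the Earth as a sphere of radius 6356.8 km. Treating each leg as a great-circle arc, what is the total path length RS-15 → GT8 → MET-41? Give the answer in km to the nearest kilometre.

RS-15: φ = -43.62533°, λ = -7.81467°
GT8: φ = -22.17717°, λ = -8.33600°
MET-41: φ = -35.05017°, λ = -7.32500°
RS-15→GT8: c = 0.374417 rad, d = 2380.09 km
GT8→MET-41: c = 0.225205 rad, d = 1431.59 km
Total = 2380.09 + 1431.59 = 3811.68 km

3812 km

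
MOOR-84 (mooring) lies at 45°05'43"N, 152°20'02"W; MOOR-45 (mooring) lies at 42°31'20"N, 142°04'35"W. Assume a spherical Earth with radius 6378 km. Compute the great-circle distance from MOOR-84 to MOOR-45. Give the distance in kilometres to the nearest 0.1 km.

MOOR-84: φ = +45.09528°, λ = -152.33389°
MOOR-45: φ = +42.52222°, λ = -142.07639°
Δφ = -2.5731°,  Δλ = 10.2575°
a = sin²(Δφ/2) + cos φ₁ cos φ₂ sin²(Δλ/2) = 0.004662
c = 2·arcsin(√a) = 0.136661 rad = 7.8301°
d = R·c = 6378 × 0.136661 = 871.6 km

871.6 km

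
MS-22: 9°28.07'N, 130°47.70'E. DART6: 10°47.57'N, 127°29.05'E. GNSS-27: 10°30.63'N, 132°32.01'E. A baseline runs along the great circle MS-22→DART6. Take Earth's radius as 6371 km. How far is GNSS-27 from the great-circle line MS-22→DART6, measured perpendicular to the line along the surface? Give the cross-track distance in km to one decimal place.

MS-22: φ = +9.46783°, λ = +130.79500°
DART6: φ = +10.79283°, λ = +127.48417°
GNSS-27: φ = +10.51050°, λ = +132.53350°
δ₁₃ = central angle MS-22→GNSS-27 = 0.034987 rad  (haversine)
θ₁₃ = bearing MS-22→GNSS-27 = 58.511°,  θ₁₂ = bearing MS-22→DART6 = 292.409°
dₓₜ = R·arcsin(sin δ₁₃ · sin(θ₁₃ − θ₁₂)) = 6371·arcsin(0.03498·sin(-233.898°)) = 180.087 km
|dₓₜ| = 180.087 km

180.1 km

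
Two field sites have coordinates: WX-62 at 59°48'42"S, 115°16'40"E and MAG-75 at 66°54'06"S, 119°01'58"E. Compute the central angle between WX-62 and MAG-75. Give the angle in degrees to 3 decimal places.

WX-62: φ = -59.81167°, λ = +115.27778°
MAG-75: φ = -66.90167°, λ = +119.03278°
Δφ = -7.0900°,  Δλ = 3.7550°
a = sin²(Δφ/2) + cos φ₁ cos φ₂ sin²(Δλ/2) = 0.004035
c = 2·arcsin(√a) = 0.127129 rad = 7.2840°

7.284°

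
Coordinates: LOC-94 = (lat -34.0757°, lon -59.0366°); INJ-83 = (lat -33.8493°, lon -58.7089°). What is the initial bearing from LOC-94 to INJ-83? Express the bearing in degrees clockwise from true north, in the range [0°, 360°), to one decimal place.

50.3°

Δλ = 0.3277°
y = sin Δλ · cos φ₂ = 0.004750
x = cos φ₁ sin φ₂ − sin φ₁ cos φ₂ cos Δλ = 0.003944
θ = atan2(y, x) = 50.2980° → 50.2980° (mod 360°)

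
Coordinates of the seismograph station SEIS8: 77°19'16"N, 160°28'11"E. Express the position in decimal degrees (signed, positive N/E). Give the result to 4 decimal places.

+77.3211°, +160.4697°

lat: 77.3211° N → +77.3211°
lon: 160.4697° E → +160.4697°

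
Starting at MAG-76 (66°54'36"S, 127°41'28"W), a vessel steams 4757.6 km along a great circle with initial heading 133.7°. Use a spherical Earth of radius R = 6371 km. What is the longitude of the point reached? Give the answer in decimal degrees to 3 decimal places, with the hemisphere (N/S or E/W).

21.361°W

MAG-76: φ = -66.91000°, λ = -127.69111°
δ = d/R = 4757.6/6371 = 0.746759 rad
φ₂ = arcsin(sin φ₁ cos δ + cos φ₁ sin δ cos θ)
   = arcsin(-0.91989·0.73389 + 0.39218·0.67926·-0.69088) = -59.22096°
λ₂ = λ₁ + atan2(sin θ sin δ cos φ₁, cos δ − sin φ₁ sin φ₂) = -21.36137°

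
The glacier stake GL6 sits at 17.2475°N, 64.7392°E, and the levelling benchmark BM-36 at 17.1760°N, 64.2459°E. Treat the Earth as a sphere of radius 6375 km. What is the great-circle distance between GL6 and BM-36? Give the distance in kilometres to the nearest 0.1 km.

53.0 km

Δφ = -0.0715°,  Δλ = -0.4933°
a = sin²(Δφ/2) + cos φ₁ cos φ₂ sin²(Δλ/2) = 0.000017
c = 2·arcsin(√a) = 0.008318 rad = 0.4766°
d = R·c = 6375 × 0.008318 = 53.0 km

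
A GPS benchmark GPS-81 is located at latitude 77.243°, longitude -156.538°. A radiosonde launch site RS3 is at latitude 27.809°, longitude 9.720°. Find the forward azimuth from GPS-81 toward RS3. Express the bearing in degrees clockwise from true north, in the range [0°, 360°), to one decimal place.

Δλ = 166.2580°
y = sin Δλ · cos φ₂ = 0.210115
x = cos φ₁ sin φ₂ − sin φ₁ cos φ₂ cos Δλ = 0.940997
θ = atan2(y, x) = 12.5871° → 12.5871° (mod 360°)

12.6°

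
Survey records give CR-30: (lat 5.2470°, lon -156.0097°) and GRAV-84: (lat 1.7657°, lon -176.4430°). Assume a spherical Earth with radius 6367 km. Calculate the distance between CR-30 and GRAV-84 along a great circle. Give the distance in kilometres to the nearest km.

2299 km

Δφ = -3.4813°,  Δλ = -20.4333°
a = sin²(Δφ/2) + cos φ₁ cos φ₂ sin²(Δλ/2) = 0.032236
c = 2·arcsin(√a) = 0.361047 rad = 20.6865°
d = R·c = 6367 × 0.361047 = 2298.8 km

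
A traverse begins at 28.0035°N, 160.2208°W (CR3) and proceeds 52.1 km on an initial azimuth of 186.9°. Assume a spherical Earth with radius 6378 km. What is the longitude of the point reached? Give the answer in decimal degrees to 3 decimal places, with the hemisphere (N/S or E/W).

δ = d/R = 52.1/6378 = 0.008169 rad
φ₂ = arcsin(sin φ₁ cos δ + cos φ₁ sin δ cos θ)
   = arcsin(0.46953·0.99997 + 0.88292·0.00817·-0.99276) = 27.53884°
λ₂ = λ₁ + atan2(sin θ sin δ cos φ₁, cos δ − sin φ₁ sin φ₂) = -160.28421°

160.284°W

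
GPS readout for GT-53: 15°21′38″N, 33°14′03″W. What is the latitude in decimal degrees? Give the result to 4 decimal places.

15.3606°N

15° + 21′/60 + 38″/3600 = 15 + 0.35000 + 0.01056 = 15.3606°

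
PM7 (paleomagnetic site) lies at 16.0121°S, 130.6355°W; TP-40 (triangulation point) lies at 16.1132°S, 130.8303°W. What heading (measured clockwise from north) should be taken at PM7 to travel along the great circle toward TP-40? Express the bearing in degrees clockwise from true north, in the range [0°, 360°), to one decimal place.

241.6°

Δλ = -0.1948°
y = sin Δλ · cos φ₂ = -0.003266
x = cos φ₁ sin φ₂ − sin φ₁ cos φ₂ cos Δλ = -0.001766
θ = atan2(y, x) = -118.3995° → 241.6005° (mod 360°)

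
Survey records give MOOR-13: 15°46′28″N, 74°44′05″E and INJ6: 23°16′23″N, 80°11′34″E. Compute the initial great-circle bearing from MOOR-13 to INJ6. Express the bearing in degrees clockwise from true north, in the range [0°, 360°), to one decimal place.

MOOR-13: φ = +15.77444°, λ = +74.73472°
INJ6: φ = +23.27306°, λ = +80.19278°
Δλ = 5.4581°
y = sin Δλ · cos φ₂ = 0.087378
x = cos φ₁ sin φ₂ − sin φ₁ cos φ₂ cos Δλ = 0.131634
θ = atan2(y, x) = 33.5758° → 33.5758° (mod 360°)

33.6°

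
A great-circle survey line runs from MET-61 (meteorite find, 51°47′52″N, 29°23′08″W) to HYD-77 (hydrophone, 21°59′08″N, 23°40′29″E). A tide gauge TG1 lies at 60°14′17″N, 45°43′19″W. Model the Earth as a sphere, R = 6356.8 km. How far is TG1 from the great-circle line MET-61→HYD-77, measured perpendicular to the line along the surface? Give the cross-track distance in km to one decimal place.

MET-61: φ = +51.79778°, λ = -29.38556°
HYD-77: φ = +21.98556°, λ = +23.67472°
TG1: φ = +60.23806°, λ = -45.72194°
δ₁₃ = central angle MET-61→TG1 = 0.215941 rad  (haversine)
θ₁₃ = bearing MET-61→TG1 = 319.335°,  θ₁₂ = bearing MET-61→HYD-77 = 105.562°
dₓₜ = R·arcsin(sin δ₁₃ · sin(θ₁₃ − θ₁₂)) = 6356.8·arcsin(0.21427·sin(213.773°)) = -758.973 km
|dₓₜ| = 758.973 km

759.0 km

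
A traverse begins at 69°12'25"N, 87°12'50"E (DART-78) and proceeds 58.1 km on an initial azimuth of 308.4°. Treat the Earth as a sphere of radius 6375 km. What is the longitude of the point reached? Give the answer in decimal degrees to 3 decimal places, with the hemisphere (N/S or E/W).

DART-78: φ = +69.20694°, λ = +87.21389°
δ = d/R = 58.1/6375 = 0.009114 rad
φ₂ = arcsin(sin φ₁ cos δ + cos φ₁ sin δ cos θ)
   = arcsin(0.93487·0.99996 + 0.35499·0.00911·0.62115) = 69.52738°
λ₂ = λ₁ + atan2(sin θ sin δ cos φ₁, cos δ − sin φ₁ sin φ₂) = 86.04380°

86.044°E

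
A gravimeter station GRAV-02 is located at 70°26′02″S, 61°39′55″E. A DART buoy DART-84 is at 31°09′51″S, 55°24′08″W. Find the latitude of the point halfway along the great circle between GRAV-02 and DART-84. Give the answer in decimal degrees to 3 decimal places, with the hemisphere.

62.376°S

GRAV-02: φ = -70.43389°, λ = +61.66528°
DART-84: φ = -31.16417°, λ = -55.40222°
Bx = cos φ₂ cos Δλ = -0.389372,  By = cos φ₂ sin Δλ = -0.761965
φₘ = atan2(sin φ₁ + sin φ₂, √((cos φ₁ + Bx)² + By²)) = -62.37618°
λₘ = λ₁ + atan2(By, cos φ₁ + Bx) = -32.42421°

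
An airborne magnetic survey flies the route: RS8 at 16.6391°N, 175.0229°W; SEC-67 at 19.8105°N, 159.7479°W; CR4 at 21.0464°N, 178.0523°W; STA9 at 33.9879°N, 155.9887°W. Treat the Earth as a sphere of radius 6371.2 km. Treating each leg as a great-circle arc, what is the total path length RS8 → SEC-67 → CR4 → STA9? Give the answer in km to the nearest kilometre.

RS8→SEC-67: c = 0.259090 rad, d = 1650.72 km
SEC-67→CR4: c = 0.299992 rad, d = 1911.31 km
CR4→STA9: c = 0.407968 rad, d = 2599.25 km
Total = 1650.72 + 1911.31 + 2599.25 = 6161.27 km

6161 km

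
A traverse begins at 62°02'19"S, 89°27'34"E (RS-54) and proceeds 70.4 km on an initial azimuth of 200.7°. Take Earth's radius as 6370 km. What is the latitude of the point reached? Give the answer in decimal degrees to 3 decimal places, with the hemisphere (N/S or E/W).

62.630°S

RS-54: φ = -62.03861°, λ = +89.45944°
δ = d/R = 70.4/6370 = 0.011052 rad
φ₂ = arcsin(sin φ₁ cos δ + cos φ₁ sin δ cos θ)
   = arcsin(-0.88326·0.99994 + 0.46888·0.01105·-0.93544) = -62.63011°
λ₂ = λ₁ + atan2(sin θ sin δ cos φ₁, cos δ − sin φ₁ sin φ₂) = 88.97258°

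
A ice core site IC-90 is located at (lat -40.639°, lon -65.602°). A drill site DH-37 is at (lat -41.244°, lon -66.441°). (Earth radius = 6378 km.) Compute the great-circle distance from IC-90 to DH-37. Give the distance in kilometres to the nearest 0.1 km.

97.5 km

Δφ = -0.6050°,  Δλ = -0.8390°
a = sin²(Δφ/2) + cos φ₁ cos φ₂ sin²(Δλ/2) = 0.000058
c = 2·arcsin(√a) = 0.015292 rad = 0.8762°
d = R·c = 6378 × 0.015292 = 97.5 km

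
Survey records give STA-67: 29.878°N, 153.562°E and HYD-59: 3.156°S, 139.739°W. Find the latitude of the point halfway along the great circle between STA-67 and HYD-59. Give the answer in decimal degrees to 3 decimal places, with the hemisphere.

Bx = cos φ₂ cos Δλ = 0.394962,  By = cos φ₂ sin Δλ = 0.917047
φₘ = atan2(sin φ₁ + sin φ₂, √((cos φ₁ + Bx)² + By²)) = 15.85614°
λₘ = λ₁ + atan2(By, cos φ₁ + Bx) = -170.43462°

15.856°N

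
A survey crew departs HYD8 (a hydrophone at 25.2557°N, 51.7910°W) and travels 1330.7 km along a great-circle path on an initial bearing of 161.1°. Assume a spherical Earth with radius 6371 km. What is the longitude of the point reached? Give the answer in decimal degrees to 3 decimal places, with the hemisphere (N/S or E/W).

δ = d/R = 1330.7/6371 = 0.208868 rad
φ₂ = arcsin(sin φ₁ cos δ + cos φ₁ sin δ cos θ)
   = arcsin(0.42666·0.97827 + 0.90441·0.20735·-0.94609) = 13.88441°
λ₂ = λ₁ + atan2(sin θ sin δ cos φ₁, cos δ − sin φ₁ sin φ₂) = -47.82372°

47.824°W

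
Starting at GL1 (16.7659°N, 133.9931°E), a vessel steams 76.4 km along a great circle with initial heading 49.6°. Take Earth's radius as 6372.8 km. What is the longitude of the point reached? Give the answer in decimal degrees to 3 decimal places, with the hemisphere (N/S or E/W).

134.541°E

δ = d/R = 76.4/6372.8 = 0.011988 rad
φ₂ = arcsin(sin φ₁ cos δ + cos φ₁ sin δ cos θ)
   = arcsin(0.28846·0.99993 + 0.95749·0.01199·0.64812) = 17.21036°
λ₂ = λ₁ + atan2(sin θ sin δ cos φ₁, cos δ − sin φ₁ sin φ₂) = 134.54071°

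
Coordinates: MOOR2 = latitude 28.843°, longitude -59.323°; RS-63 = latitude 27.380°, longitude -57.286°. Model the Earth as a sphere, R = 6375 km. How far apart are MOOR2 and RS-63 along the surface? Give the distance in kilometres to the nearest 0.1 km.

257.8 km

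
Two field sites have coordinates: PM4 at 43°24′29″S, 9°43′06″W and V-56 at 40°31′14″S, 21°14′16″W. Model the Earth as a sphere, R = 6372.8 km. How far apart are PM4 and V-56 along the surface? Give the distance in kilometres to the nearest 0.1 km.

PM4: φ = -43.40806°, λ = -9.71833°
V-56: φ = -40.52056°, λ = -21.23778°
Δφ = 2.8875°,  Δλ = -11.5194°
a = sin²(Δφ/2) + cos φ₁ cos φ₂ sin²(Δλ/2) = 0.006197
c = 2·arcsin(√a) = 0.157602 rad = 9.0300°
d = R·c = 6372.8 × 0.157602 = 1004.4 km

1004.4 km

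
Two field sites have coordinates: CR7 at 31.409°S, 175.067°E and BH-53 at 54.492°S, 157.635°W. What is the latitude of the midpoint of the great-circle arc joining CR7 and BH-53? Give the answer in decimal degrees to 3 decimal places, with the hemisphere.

Bx = cos φ₂ cos Δλ = 0.516133,  By = cos φ₂ sin Δλ = 0.266373
φₘ = atan2(sin φ₁ + sin φ₂, √((cos φ₁ + Bx)² + By²)) = -43.73934°
λₘ = λ₁ + atan2(By, cos φ₁ + Bx) = -173.92697°

43.739°S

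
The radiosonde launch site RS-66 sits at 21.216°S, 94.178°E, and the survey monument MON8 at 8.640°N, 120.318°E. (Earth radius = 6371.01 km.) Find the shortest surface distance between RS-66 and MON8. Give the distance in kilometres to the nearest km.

Δφ = 29.8560°,  Δλ = 26.1400°
a = sin²(Δφ/2) + cos φ₁ cos φ₂ sin²(Δλ/2) = 0.113493
c = 2·arcsin(√a) = 0.687218 rad = 39.3747°
d = R·c = 6371.01 × 0.687218 = 4378.3 km

4378 km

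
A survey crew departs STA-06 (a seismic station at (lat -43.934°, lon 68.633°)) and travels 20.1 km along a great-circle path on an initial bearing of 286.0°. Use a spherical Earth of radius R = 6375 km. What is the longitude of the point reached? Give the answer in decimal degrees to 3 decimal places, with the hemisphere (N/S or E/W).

δ = d/R = 20.1/6375 = 0.003153 rad
φ₂ = arcsin(sin φ₁ cos δ + cos φ₁ sin δ cos θ)
   = arcsin(-0.69383·1.00000 + 0.72014·0.00315·0.27564) = -43.88395°
λ₂ = λ₁ + atan2(sin θ sin δ cos φ₁, cos δ − sin φ₁ sin φ₂) = 68.39207°

68.392°E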